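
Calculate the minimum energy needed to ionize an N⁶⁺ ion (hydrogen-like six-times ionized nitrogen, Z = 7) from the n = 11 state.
5.509746 eV

The ionization energy is the energy needed to remove the electron completely (n → ∞).

For a hydrogen-like ion with Z = 7, E_n = -13.6057 Z² / n² eV.

At n = 11: E_11 = -13.6057 × 7² / 11² = -5.509746281 eV
At n = ∞: E_∞ = 0 eV

Ionization energy = E_∞ - E_11 = 0 - (-5.509746281) = 5.509746281 eV
Ionization energy ≈ 5.509746 eV

This is also called the binding energy of the electron in state n = 11.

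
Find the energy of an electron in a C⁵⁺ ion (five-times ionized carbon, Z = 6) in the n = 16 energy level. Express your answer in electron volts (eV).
-1.91330 eV

The energy levels of a hydrogen-like atom are given by:
E_n = -13.6057 Z² / n² eV  (with Z = 6 for C⁵⁺)

For n = 16:
E_16 = -13.6057 × 6² / 16²
E_16 = -13.6057 × 36 / 256
E_16 = -1.91330 eV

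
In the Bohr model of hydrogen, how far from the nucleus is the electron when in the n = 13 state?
8.943095 nm (or 89.430948 Å)

The Bohr radius formula is:
r_n = n² a₀ / Z

where a₀ = 0.052917721 nm is the Bohr radius.

For H (Z = 1) at n = 13:
r_13 = 13² × 0.052917721 nm / 1
r_13 = 169 × 0.052917721 nm / 1
r_13 = 8.9430948 nm / 1
r_13 = 8.943095 nm

The electron orbits at approximately 8.943095 nm from the nucleus.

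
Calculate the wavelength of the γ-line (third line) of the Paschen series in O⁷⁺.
17.086221 nm

The lines of a series are numbered from the longest wavelength (smallest ΔE) outward; the third line is the transition from n = n_f + 3 to n_f.
The Paschen series has all transitions ending at n_f = 3.

For O⁷⁺ (Z = 8), the third line (γ-line) is the jump from n = 6 to n = 3:
E_6 = -13.6057 × 8² / 6² = -24.18791111 eV
E_3 = -13.6057 × 8² / 3² = -96.75164444 eV
ΔE = E_6 - E_3 = 72.56373333 eV

λ = hc/E = 1239.84 eV·nm / 72.56373333 eV
λ = 17.086221 nm

This is the γ-line of the Paschen series in O⁷⁺.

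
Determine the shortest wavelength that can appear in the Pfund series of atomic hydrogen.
2278.1628 nm

The series limit corresponds to the transition from n = ∞ to n = 5.
This is the highest energy (shortest wavelength) transition in the Pfund series.

E_∞ = 0 eV
E_5 = -13.6057 / 5² = -0.5442280000 eV

Energy at series limit:
ΔE = E_∞ - E_5 = 0 - (-0.5442280000) = 0.5442280000 eV
λ = hc/E = 1239.84 eV·nm / 0.5442280000 eV = 2278.1628 nm

This energy equals the ionization energy from the n = 5 state of hydrogen.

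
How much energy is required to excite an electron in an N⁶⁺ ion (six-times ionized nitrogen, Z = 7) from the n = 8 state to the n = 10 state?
3.75 eV

The energy levels of a hydrogen-like atom are E_n = -13.6057 Z² eV / n².

Energy at n = 8: E_8 = -13.6057 × 7² / 8² = -10.41686 eV
Energy at n = 10: E_10 = -13.6057 × 7² / 10² = -6.66679 eV

The excitation energy is the difference:
ΔE = E_10 - E_8
ΔE = -6.66679 - (-10.41686)
ΔE = 3.75 eV

Since this is positive, energy must be absorbed (photon absorption).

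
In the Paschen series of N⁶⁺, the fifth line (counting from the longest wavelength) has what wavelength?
19.476 nm

The lines of a series are numbered from the longest wavelength (smallest ΔE) outward; the fifth line is the transition from n = n_f + 5 to n_f.
The Paschen series has all transitions ending at n_f = 3.

For N⁶⁺ (Z = 7), the fifth line (ε-line) is the jump from n = 8 to n = 3:
E_8 = -13.6057 × 7² / 8² = -10.41686 eV
E_3 = -13.6057 × 7² / 3² = -74.07548 eV
ΔE = E_8 - E_3 = 63.65862 eV

λ = hc/E = 1239.84 eV·nm / 63.65862 eV
λ = 19.476 nm

This is the ε-line of the Paschen series in N⁶⁺.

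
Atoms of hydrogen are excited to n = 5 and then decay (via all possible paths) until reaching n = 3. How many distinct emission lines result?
3

The electron can occupy levels n = 3, 4, ..., 5 during de-excitation — that is m = 5 - 3 + 1 = 3 distinct levels.

The number of distinct spectral lines equals the number of ways to choose 2 of these m levels (each pair gives one possible emission transition):

Number of lines = m(m-1)/2 = 3×2/2 = 3

These correspond to all possible transitions between the 3 levels:
5 → 4, 5 → 3, 4 → 3

Each transition produces a photon with a unique energy (and thus wavelength). This count does not depend on Z.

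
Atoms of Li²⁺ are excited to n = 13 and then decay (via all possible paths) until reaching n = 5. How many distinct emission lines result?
36

The electron can occupy levels n = 5, 6, ..., 13 during de-excitation — that is m = 13 - 5 + 1 = 9 distinct levels.

The number of distinct spectral lines equals the number of ways to choose 2 of these m levels (each pair gives one possible emission transition):

Number of lines = m(m-1)/2 = 9×8/2 = 36

These correspond to all possible transitions between the 9 levels:
13 → 12, 13 → 11, 13 → 10, 13 → 9, 13 → 8, 13 → 7, 13 → 6, 13 → 5...

Each transition produces a photon with a unique energy (and thus wavelength). This count does not depend on Z.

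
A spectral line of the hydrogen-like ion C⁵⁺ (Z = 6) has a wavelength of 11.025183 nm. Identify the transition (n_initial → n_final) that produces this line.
n = 7 → n = 2

First, find the photon energy from the wavelength (hc = 1239.84 eV·nm):
E = hc/λ = 1239.84 eV·nm / 11.025183 nm = 112.45528 eV

The energy levels of C⁵⁺ satisfy E_n = -13.6057 × 6² / n² eV, so an emission n_i → n_f releases
ΔE = 13.6057 × 6² × (1/n_f² − 1/n_i²) eV.

Setting ΔE equal to the photon energy:
1/n_f² − 1/n_i² = 112.45528 / (13.6057 × 6²) = 0.22959185

Since 1/n_i² must be positive, we need 1/n_f² > 0.22959185, i.e. n_f ≤ 2. For each allowed n_f, solve n_i = (1/n_f² − 0.22959185)^(−1/2) and check whether it is a whole number:
  n_f = 1: 1/n_i² = 1.00000000 − 0.22959185 = 0.77040815 → n_i = 1.139  (not an integer) ✗
  n_f = 2: 1/n_i² = 0.25000000 − 0.22959185 = 0.02040815 → n_i = 7.000  → integer, n_i = 7 ✓

Only n_f = 2 gives an integer upper level, n_i = 7.

The transition is from n = 7 to n = 2 (emission).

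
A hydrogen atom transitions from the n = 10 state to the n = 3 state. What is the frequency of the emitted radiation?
3.326e+14 Hz

First, find the transition energy:
E_10 = -13.6057 / 10² = -0.13605700 eV
E_3 = -13.6057 / 3² = -1.51174444 eV
|ΔE| = |E_3 - E_10| = 1.37568744 eV

Convert to Joules: E = 1.37568744 eV × (1.602177 × 10⁻¹⁹ J/eV) = 2.20409e-19 J

Using E = hf:
f = E/h = 2.20409e-19 J / (6.62607 × 10⁻³⁴ J·s)
f = 3.326e+14 Hz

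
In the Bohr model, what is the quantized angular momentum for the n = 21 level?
2.21460e-33 J·s (or 21ℏ)

In the Bohr model, angular momentum is quantized:
L = nℏ

where ℏ = h/(2π) = 1.0545718e-34 J·s

For n = 21:
L = 21 × 1.0545718e-34 J·s
L = 2.21460e-33 J·s

This can also be written as L = 21ℏ.
The angular momentum is an integer multiple of the reduced Planck constant.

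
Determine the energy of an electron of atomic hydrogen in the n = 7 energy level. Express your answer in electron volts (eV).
-0.278 eV

The energy levels of a hydrogen-like atom are given by:
E_n = -13.6057 eV / n²

For n = 7:
E_7 = -13.6057 eV / 7²
E_7 = -13.6057 eV / 49
E_7 = -0.278 eV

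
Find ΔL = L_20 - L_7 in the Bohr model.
1.371e-33 J·s (or 13ℏ)

In the Bohr model, L_n = nℏ where ℏ = 1.05457e-34 J·s.

L_20 = 20ℏ = 2.10914e-33 J·s
L_7 = 7ℏ = 7.38199e-34 J·s

ΔL = L_20 - L_7 = (20 - 7)ℏ = 13ℏ
ΔL = 13 × 1.05457e-34 J·s = 1.371e-33 J·s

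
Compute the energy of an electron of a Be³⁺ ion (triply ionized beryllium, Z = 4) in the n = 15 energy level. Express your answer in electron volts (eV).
-0.967516 eV

The energy levels of a hydrogen-like atom are given by:
E_n = -13.6057 Z² / n² eV  (with Z = 4 for Be³⁺)

For n = 15:
E_15 = -13.6057 × 4² / 15²
E_15 = -13.6057 × 16 / 225
E_15 = -0.967516 eV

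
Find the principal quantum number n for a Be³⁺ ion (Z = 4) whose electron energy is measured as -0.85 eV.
n = 16

The exact energy levels follow E_n = -13.6057 Z² / n² eV with Z = 4.

The measured value (-0.85 eV) is reported to only 2 significant figures, so we must test candidate n values and see which one matches to that precision.

Candidate energies:
  n = 14:  E = -13.6057 × 4² / 14² = -1.11067 eV
  n = 15:  E = -13.6057 × 4² / 15² = -0.96752 eV
  n = 16:  E = -13.6057 × 4² / 16² = -0.85036 eV  ← matches
  n = 17:  E = -13.6057 × 4² / 17² = -0.75326 eV
  n = 18:  E = -13.6057 × 4² / 18² = -0.67189 eV

Checking against the measurement of -0.85 eV (2 sig figs), only n = 16 agrees:
E_16 = -0.85036 eV, which rounds to -0.85 eV ✓

Therefore n = 16.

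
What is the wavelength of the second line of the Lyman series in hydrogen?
102.52 nm

The lines of a series are numbered from the longest wavelength (smallest ΔE) outward; the second line is the transition from n = n_f + 2 to n_f.
The Lyman series has all transitions ending at n_f = 1.

For H, the second line (β-line) is the jump from n = 3 to n = 1:
E_3 = -13.6057 / 3² = -1.51174 eV
E_1 = -13.6057 / 1² = -13.60570 eV
ΔE = E_3 - E_1 = 12.09396 eV

λ = hc/E = 1239.84 eV·nm / 12.09396 eV
λ = 102.52 nm

This is the β-line of the Lyman series in H.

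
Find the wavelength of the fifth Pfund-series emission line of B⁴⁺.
121.502 nm

The lines of a series are numbered from the longest wavelength (smallest ΔE) outward; the fifth line is the transition from n = n_f + 5 to n_f.
The Pfund series has all transitions ending at n_f = 5.

For B⁴⁺ (Z = 5), the fifth line (ε-line) is the jump from n = 10 to n = 5:
E_10 = -13.6057 × 5² / 10² = -3.401425 eV
E_5 = -13.6057 × 5² / 5² = -13.605700 eV
ΔE = E_10 - E_5 = 10.204275 eV

λ = hc/E = 1239.84 eV·nm / 10.204275 eV
λ = 121.502 nm

This is the ε-line of the Pfund series in B⁴⁺.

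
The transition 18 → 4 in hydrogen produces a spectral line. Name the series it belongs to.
Brackett series

The spectral series in hydrogen are named based on the final (lower) energy level:
- Lyman series: n_final = 1 (ultraviolet)
- Balmer series: n_final = 2 (visible/near-UV)
- Paschen series: n_final = 3 (infrared)
- Brackett series: n_final = 4 (infrared)
- Pfund series: n_final = 5 (far infrared)

Since this transition ends at n = 4, it belongs to the Brackett series.

For reference, this 18 → 4 line has photon energy
ΔE = 13.6057 eV × (1/4² - 1/18²) = 0.808363349 eV,
corresponding to wavelength λ = hc/ΔE = 1239.84 eV·nm / 0.808363349 eV = 1533.766 nm in the infrared region.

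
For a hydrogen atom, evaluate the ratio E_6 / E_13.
4.69444

Using E_n = -13.6057 Z² / n² eV with Z = 1:

E_6 = -13.6057 / 6² = -13.6057 / 36 = -0.37793611111 eV
E_13 = -13.6057 / 13² = -13.6057 / 169 = -0.08050710059 eV

The ratio is:
E_6/E_13 = (-0.37793611111) / (-0.08050710059)
E_6/E_13 = (-13.6057/36) / (-13.6057/169)
E_6/E_13 = 169/36
E_6/E_13 = 4.69444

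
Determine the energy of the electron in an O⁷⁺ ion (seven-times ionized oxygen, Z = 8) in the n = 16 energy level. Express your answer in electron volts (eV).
-3.4014 eV

The energy levels of a hydrogen-like atom are given by:
E_n = -13.6057 Z² / n² eV  (with Z = 8 for O⁷⁺)

For n = 16:
E_16 = -13.6057 × 8² / 16²
E_16 = -13.6057 × 64 / 256
E_16 = -3.4014 eV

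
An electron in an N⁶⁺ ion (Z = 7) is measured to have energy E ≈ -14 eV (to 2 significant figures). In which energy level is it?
n = 7

The exact energy levels follow E_n = -13.6057 Z² / n² eV with Z = 7.

The measured value (-14 eV) is reported to only 2 significant figures, so we must test candidate n values and see which one matches to that precision.

Candidate energies:
  n = 5:  E = -13.6057 × 7² / 5² = -26.667172 eV
  n = 6:  E = -13.6057 × 7² / 6² = -18.518869 eV
  n = 7:  E = -13.6057 × 7² / 7² = -13.605700 eV  ← matches
  n = 8:  E = -13.6057 × 7² / 8² = -10.416864 eV
  n = 9:  E = -13.6057 × 7² / 9² = -8.230609 eV

Checking against the measurement of -14 eV (2 sig figs), only n = 7 agrees:
E_7 = -13.605700 eV, which rounds to -14 eV ✓

Therefore n = 7.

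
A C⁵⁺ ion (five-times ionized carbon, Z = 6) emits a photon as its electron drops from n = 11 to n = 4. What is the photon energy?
26.5648 eV

The energy levels are E_n = -13.6057 Z² eV / n².

Energy at n = 11: E_11 = -13.6057 × 6² / 11² = -4.0479769 eV
Energy at n = 4: E_4 = -13.6057 × 6² / 4² = -30.6128250 eV

For emission (electron falling to lower state), the photon energy is:
E_photon = E_11 - E_4 = |-4.0479769 - (-30.6128250)|
E_photon = 26.5648 eV

This energy is carried away by the emitted photon.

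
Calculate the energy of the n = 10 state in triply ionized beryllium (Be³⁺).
-2.1769 eV

For hydrogen-like ions, the energy levels scale with Z²:
E_n = -13.6057 Z² / n² eV

For Be³⁺ (Z = 4) at n = 10:
E_10 = -13.6057 × 4² / 10²
E_10 = -13.6057 × 16 / 100
E_10 = -217.6912 / 100
E_10 = -2.1769 eV

The energy is 16 times more negative than hydrogen at the same n due to the stronger nuclear charge.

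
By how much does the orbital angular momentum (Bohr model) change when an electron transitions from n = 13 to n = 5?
8.4366e-34 J·s (or 8ℏ)

In the Bohr model, L_n = nℏ where ℏ = 1.054572e-34 J·s.

L_13 = 13ℏ = 1.370944e-33 J·s
L_5 = 5ℏ = 5.272860e-34 J·s

ΔL = L_13 - L_5 = (13 - 5)ℏ = 8ℏ
ΔL = 8 × 1.054572e-34 J·s = 8.4366e-34 J·s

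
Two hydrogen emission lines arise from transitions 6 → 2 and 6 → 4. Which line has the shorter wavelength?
6 → 2

Calculate the energy for each transition:

Transition 6 → 2:
ΔE₁ = |E_2 - E_6| = |-13.6057/2² - (-13.6057/6²)|
ΔE₁ = |-3.401425000000 - (-0.377936111111)| = 3.023488889 eV

Transition 6 → 4:
ΔE₂ = |E_4 - E_6| = |-13.6057/4² - (-13.6057/6²)|
ΔE₂ = |-0.850356250000 - (-0.377936111111)| = 0.472420139 eV

Since 3.023488889 eV > 0.472420139 eV, the transition 6 → 2 emits the more energetic photon.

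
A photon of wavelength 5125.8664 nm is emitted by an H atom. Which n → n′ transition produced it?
n = 10 → n = 6

First, find the photon energy from the wavelength (hc = 1239.84 eV·nm):
E = hc/λ = 1239.84 eV·nm / 5125.8664 nm = 0.24187911 eV

The energy levels of hydrogen satisfy E_n = -13.6057 / n² eV, so an emission n_i → n_f releases
ΔE = 13.6057 × (1/n_f² − 1/n_i²) eV.

Setting ΔE equal to the photon energy:
1/n_f² − 1/n_i² = 0.24187911 / 13.6057 = 0.017777778

Since 1/n_i² must be positive, we need 1/n_f² > 0.017777778, i.e. n_f ≤ 7. For each allowed n_f, solve n_i = (1/n_f² − 0.017777778)^(−1/2) and check whether it is a whole number:
  n_f = 1: 1/n_i² = 1.000000000 − 0.017777778 = 0.982222222 → n_i = 1.009  (not an integer) ✗
  n_f = 2: 1/n_i² = 0.250000000 − 0.017777778 = 0.232222222 → n_i = 2.075  (not an integer) ✗
  n_f = 3: 1/n_i² = 0.111111111 − 0.017777778 = 0.093333333 → n_i = 3.273  (not an integer) ✗
  n_f = 4: 1/n_i² = 0.062500000 − 0.017777778 = 0.044722222 → n_i = 4.729  (not an integer) ✗
  n_f = 5: 1/n_i² = 0.040000000 − 0.017777778 = 0.022222222 → n_i = 6.708  (not an integer) ✗
  n_f = 6: 1/n_i² = 0.027777778 − 0.017777778 = 0.010000000 → n_i = 10.000  → integer, n_i = 10 ✓
  n_f = 7: 1/n_i² = 0.020408163 − 0.017777778 = 0.002630385 → n_i = 19.498  (not an integer) ✗

Only n_f = 6 gives an integer upper level, n_i = 10.

The transition is from n = 10 to n = 6 (emission).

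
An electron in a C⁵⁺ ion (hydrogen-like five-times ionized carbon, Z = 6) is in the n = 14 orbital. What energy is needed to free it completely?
2.50 eV

The ionization energy is the energy needed to remove the electron completely (n → ∞).

For a hydrogen-like ion with Z = 6, E_n = -13.6057 Z² / n² eV.

At n = 14: E_14 = -13.6057 × 6² / 14² = -2.49901 eV
At n = ∞: E_∞ = 0 eV

Ionization energy = E_∞ - E_14 = 0 - (-2.49901) = 2.49901 eV
Ionization energy ≈ 2.50 eV

This is also called the binding energy of the electron in state n = 14.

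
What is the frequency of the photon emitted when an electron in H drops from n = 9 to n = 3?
3.24923e+14 Hz

First, find the transition energy:
E_9 = -13.6057 / 9² = -0.16797160 eV
E_3 = -13.6057 / 3² = -1.51174444 eV
|ΔE| = |E_3 - E_9| = 1.34377284 eV

Convert to Joules: E = 1.34377284 eV × (1.602177 × 10⁻¹⁹ J/eV) = 2.1529619e-19 J

Using E = hf:
f = E/h = 2.1529619e-19 J / (6.62607 × 10⁻³⁴ J·s)
f = 3.24923e+14 Hz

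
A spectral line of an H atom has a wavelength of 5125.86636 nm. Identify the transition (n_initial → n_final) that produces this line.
n = 10 → n = 6

First, find the photon energy from the wavelength (hc = 1239.84 eV·nm):
E = hc/λ = 1239.84 eV·nm / 5125.86636 nm = 0.24187911 eV

The energy levels of hydrogen satisfy E_n = -13.6057 / n² eV, so an emission n_i → n_f releases
ΔE = 13.6057 × (1/n_f² − 1/n_i²) eV.

Setting ΔE equal to the photon energy:
1/n_f² − 1/n_i² = 0.24187911 / 13.6057 = 0.017777778

Since 1/n_i² must be positive, we need 1/n_f² > 0.017777778, i.e. n_f ≤ 7. For each allowed n_f, solve n_i = (1/n_f² − 0.017777778)^(−1/2) and check whether it is a whole number:
  n_f = 1: 1/n_i² = 1.000000000 − 0.017777778 = 0.982222222 → n_i = 1.009  (not an integer) ✗
  n_f = 2: 1/n_i² = 0.250000000 − 0.017777778 = 0.232222222 → n_i = 2.075  (not an integer) ✗
  n_f = 3: 1/n_i² = 0.111111111 − 0.017777778 = 0.093333333 → n_i = 3.273  (not an integer) ✗
  n_f = 4: 1/n_i² = 0.062500000 − 0.017777778 = 0.044722222 → n_i = 4.729  (not an integer) ✗
  n_f = 5: 1/n_i² = 0.040000000 − 0.017777778 = 0.022222222 → n_i = 6.708  (not an integer) ✗
  n_f = 6: 1/n_i² = 0.027777778 − 0.017777778 = 0.010000000 → n_i = 10.000  → integer, n_i = 10 ✓
  n_f = 7: 1/n_i² = 0.020408163 − 0.017777778 = 0.002630385 → n_i = 19.498  (not an integer) ✗

Only n_f = 6 gives an integer upper level, n_i = 10.

The transition is from n = 10 to n = 6 (emission).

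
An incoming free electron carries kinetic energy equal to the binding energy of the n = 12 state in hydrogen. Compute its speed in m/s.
1.8231e+05 m/s (or 0.061% of c)

The binding energy at n = 12 for hydrogen is:
E_12 = -13.6057/12² = -0.094484028 eV
|E_12| = 0.094484028 eV

Convert to Joules:
KE = 0.094484028 eV × (1.602177 × 10⁻¹⁹ J/eV) = 1.513801e-20 J

Using KE = ½mv²:
v = √(2·KE/m_e)
v = √(2 × 1.513801e-20 J / 9.10938 × 10⁻³¹ kg)
v = 1.8231e+05 m/s

This is approximately 0.061% the speed of light.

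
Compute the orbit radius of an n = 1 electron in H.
0.0529 nm (or 0.5292 Å)

The Bohr radius formula is:
r_n = n² a₀ / Z

where a₀ = 0.0529177 nm is the Bohr radius.

For H (Z = 1) at n = 1:
r_1 = 1² × 0.0529177 nm / 1
r_1 = 1 × 0.0529177 nm / 1
r_1 = 0.05292 nm / 1
r_1 = 0.0529 nm

The electron orbits at approximately 0.0529 nm from the nucleus.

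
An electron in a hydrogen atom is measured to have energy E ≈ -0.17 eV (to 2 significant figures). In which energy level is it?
n = 9

The exact energy levels follow E_n = -13.6057 eV / n².

The measured value (-0.17 eV) is reported to only 2 significant figures, so we must test candidate n values and see which one matches to that precision.

Candidate energies:
  n = 7:  E = -13.6057/7² = -0.27767 eV
  n = 8:  E = -13.6057/8² = -0.21259 eV
  n = 9:  E = -13.6057/9² = -0.16797 eV  ← matches
  n = 10:  E = -13.6057/10² = -0.13606 eV
  n = 11:  E = -13.6057/11² = -0.11244 eV

Checking against the measurement of -0.17 eV (2 sig figs), only n = 9 agrees:
E_9 = -0.16797 eV, which rounds to -0.17 eV ✓

Therefore n = 9.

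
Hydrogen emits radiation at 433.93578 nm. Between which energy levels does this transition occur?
n = 5 → n = 2

First, find the photon energy from the wavelength (hc = 1239.84 eV·nm):
E = hc/λ = 1239.84 eV·nm / 433.93578 nm = 2.8571970 eV

The energy levels of hydrogen satisfy E_n = -13.6057 / n² eV, so an emission n_i → n_f releases
ΔE = 13.6057 × (1/n_f² − 1/n_i²) eV.

Setting ΔE equal to the photon energy:
1/n_f² − 1/n_i² = 2.8571970 / 13.6057 = 0.21000000

Since 1/n_i² must be positive, we need 1/n_f² > 0.21000000, i.e. n_f ≤ 2. For each allowed n_f, solve n_i = (1/n_f² − 0.21000000)^(−1/2) and check whether it is a whole number:
  n_f = 1: 1/n_i² = 1.00000000 − 0.21000000 = 0.79000000 → n_i = 1.125  (not an integer) ✗
  n_f = 2: 1/n_i² = 0.25000000 − 0.21000000 = 0.04000000 → n_i = 5.000  → integer, n_i = 5 ✓

Only n_f = 2 gives an integer upper level, n_i = 5.

The transition is from n = 5 to n = 2 (emission).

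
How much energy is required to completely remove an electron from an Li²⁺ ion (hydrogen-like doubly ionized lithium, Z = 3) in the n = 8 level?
1.91 eV

The ionization energy is the energy needed to remove the electron completely (n → ∞).

For a hydrogen-like ion with Z = 3, E_n = -13.6057 Z² / n² eV.

At n = 8: E_8 = -13.6057 × 3² / 8² = -1.91330 eV
At n = ∞: E_∞ = 0 eV

Ionization energy = E_∞ - E_8 = 0 - (-1.91330) = 1.91330 eV
Ionization energy ≈ 1.91 eV

This is also called the binding energy of the electron in state n = 8.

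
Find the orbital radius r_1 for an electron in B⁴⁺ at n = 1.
0.010584 nm (or 0.105835 Å)

The Bohr radius formula is:
r_n = n² a₀ / Z

where a₀ = 0.052917721 nm is the Bohr radius.

For B⁴⁺ (Z = 5) at n = 1:
r_1 = 1² × 0.052917721 nm / 5
r_1 = 1 × 0.052917721 nm / 5
r_1 = 0.0529177 nm / 5
r_1 = 0.010584 nm

The electron orbits at approximately 0.010584 nm from the nucleus.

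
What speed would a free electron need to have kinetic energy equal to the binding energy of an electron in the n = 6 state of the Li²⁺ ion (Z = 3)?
1.0938e+06 m/s (or 0.36487% of c)

The binding energy at n = 6 for Li²⁺ is:
E_6 = -13.6057 × 3²/6² = -3.4014250 eV
|E_6| = 3.4014250 eV

Convert to Joules:
KE = 3.4014250 eV × (1.602177 × 10⁻¹⁹ J/eV) = 5.449685e-19 J

Using KE = ½mv²:
v = √(2·KE/m_e)
v = √(2 × 5.449685e-19 J / 9.10938 × 10⁻³¹ kg)
v = 1.0938e+06 m/s

This is approximately 0.36487% the speed of light.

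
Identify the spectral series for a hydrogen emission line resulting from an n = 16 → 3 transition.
Paschen series

The spectral series in hydrogen are named based on the final (lower) energy level:
- Lyman series: n_final = 1 (ultraviolet)
- Balmer series: n_final = 2 (visible/near-UV)
- Paschen series: n_final = 3 (infrared)
- Brackett series: n_final = 4 (infrared)
- Pfund series: n_final = 5 (far infrared)

Since this transition ends at n = 3, it belongs to the Paschen series.

For reference, this 16 → 3 line has photon energy
ΔE = 13.6057 eV × (1/3² - 1/16²) = 1.458597 eV,
corresponding to wavelength λ = hc/ΔE = 1239.84 eV·nm / 1.458597 eV = 850.02 nm in the infrared region.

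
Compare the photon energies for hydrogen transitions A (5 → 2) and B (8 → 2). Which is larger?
8 → 2

Calculate the energy for each transition:

Transition 5 → 2:
ΔE₁ = |E_2 - E_5| = |-13.6057/2² - (-13.6057/5²)|
ΔE₁ = |-3.401425000 - (-0.544228000)| = 2.857197 eV

Transition 8 → 2:
ΔE₂ = |E_2 - E_8| = |-13.6057/2² - (-13.6057/8²)|
ΔE₂ = |-3.401425000 - (-0.212589063)| = 3.188836 eV

Since 3.188836 eV > 2.857197 eV, the transition 8 → 2 emits the more energetic photon.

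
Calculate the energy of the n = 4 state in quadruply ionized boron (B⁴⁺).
-21.258906 eV

For hydrogen-like ions, the energy levels scale with Z²:
E_n = -13.6057 Z² / n² eV

For B⁴⁺ (Z = 5) at n = 4:
E_4 = -13.6057 × 5² / 4²
E_4 = -13.6057 × 25 / 16
E_4 = -340.1425 / 16
E_4 = -21.258906 eV

The energy is 25 times more negative than hydrogen at the same n due to the stronger nuclear charge.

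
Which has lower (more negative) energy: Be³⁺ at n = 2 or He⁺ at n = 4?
Be³⁺ at n = 2 (E = -54.42280 eV)

Using E_n = -13.6057 Z² / n² eV:

Be³⁺ (Z = 4) at n = 2:
E = -13.6057 × 4² / 2² = -13.6057 × 16 / 4 = -54.42280000 eV

He⁺ (Z = 2) at n = 4:
E = -13.6057 × 2² / 4² = -13.6057 × 4 / 16 = -3.40142500 eV

Since -54.42280000 eV < -3.40142500 eV,
Be³⁺ at n = 2 is more tightly bound (requires more energy to ionize).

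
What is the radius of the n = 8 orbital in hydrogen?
3.386734 nm (or 33.867341 Å)

The Bohr radius formula is:
r_n = n² a₀ / Z

where a₀ = 0.052917721 nm is the Bohr radius.

For H (Z = 1) at n = 8:
r_8 = 8² × 0.052917721 nm / 1
r_8 = 64 × 0.052917721 nm / 1
r_8 = 3.3867341 nm / 1
r_8 = 3.386734 nm

The electron orbits at approximately 3.386734 nm from the nucleus.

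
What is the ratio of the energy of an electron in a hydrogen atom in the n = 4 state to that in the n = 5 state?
1.562500

Using E_n = -13.6057 Z² / n² eV with Z = 1:

E_4 = -13.6057 / 4² = -13.6057 / 16 = -0.850356250000 eV
E_5 = -13.6057 / 5² = -13.6057 / 25 = -0.544228000000 eV

The ratio is:
E_4/E_5 = (-0.850356250000) / (-0.544228000000)
E_4/E_5 = (-13.6057/16) / (-13.6057/25)
E_4/E_5 = 25/16
E_4/E_5 = 1.562500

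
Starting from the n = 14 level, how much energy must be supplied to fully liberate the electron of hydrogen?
0.07 eV

The ionization energy is the energy needed to remove the electron completely (n → ∞).

For hydrogen, E_n = -13.6057 eV / n².

At n = 14: E_14 = -13.6057 / 14² = -0.06942 eV
At n = ∞: E_∞ = 0 eV

Ionization energy = E_∞ - E_14 = 0 - (-0.06942) = 0.06942 eV
Ionization energy ≈ 0.07 eV

This is also called the binding energy of the electron in state n = 14.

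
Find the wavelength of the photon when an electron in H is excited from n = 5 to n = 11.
2871.43440 nm

First, find the transition energy using E_n = -13.6057 / n² eV:
E_5 = -13.6057 / 5² = -0.54422800000 eV
E_11 = -13.6057 / 11² = -0.11244380165 eV

Photon energy: |ΔE| = |E_11 - E_5| = 0.43178419835 eV

Convert to wavelength using E = hc/λ with hc = 1239.84 eV·nm:
λ = hc/E = 1239.84 eV·nm / 0.43178419835 eV
λ = 2871.43440 nm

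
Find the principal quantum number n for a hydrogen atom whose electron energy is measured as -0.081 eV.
n = 13

The exact energy levels follow E_n = -13.6057 eV / n².

The measured value (-0.081 eV) is reported to only 2 significant figures, so we must test candidate n values and see which one matches to that precision.

Candidate energies:
  n = 11:  E = -13.6057/11² = -0.112444 eV
  n = 12:  E = -13.6057/12² = -0.094484 eV
  n = 13:  E = -13.6057/13² = -0.080507 eV  ← matches
  n = 14:  E = -13.6057/14² = -0.069417 eV
  n = 15:  E = -13.6057/15² = -0.060470 eV

Checking against the measurement of -0.081 eV (2 sig figs), only n = 13 agrees:
E_13 = -0.080507 eV, which rounds to -0.081 eV ✓

Therefore n = 13.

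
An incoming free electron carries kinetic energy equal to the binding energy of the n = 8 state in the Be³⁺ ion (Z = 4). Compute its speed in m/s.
1.09e+06 m/s (or 0.36% of c)

The binding energy at n = 8 for Be³⁺ is:
E_8 = -13.6057 × 4²/8² = -3.40143 eV
|E_8| = 3.40143 eV

Convert to Joules:
KE = 3.40143 eV × (1.602177 × 10⁻¹⁹ J/eV) = 5.4497e-19 J

Using KE = ½mv²:
v = √(2·KE/m_e)
v = √(2 × 5.4497e-19 J / 9.10938 × 10⁻³¹ kg)
v = 1.09e+06 m/s

This is approximately 0.36% the speed of light.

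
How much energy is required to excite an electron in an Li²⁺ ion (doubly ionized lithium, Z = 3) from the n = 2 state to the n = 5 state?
25.71477 eV

The energy levels of a hydrogen-like atom are E_n = -13.6057 Z² eV / n².

Energy at n = 2: E_2 = -13.6057 × 3² / 2² = -30.61282500 eV
Energy at n = 5: E_5 = -13.6057 × 3² / 5² = -4.89805200 eV

The excitation energy is the difference:
ΔE = E_5 - E_2
ΔE = -4.89805200 - (-30.61282500)
ΔE = 25.71477 eV

Since this is positive, energy must be absorbed (photon absorption).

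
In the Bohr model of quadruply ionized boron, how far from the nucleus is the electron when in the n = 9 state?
0.85727 nm (or 8.57267 Å)

The Bohr radius formula is:
r_n = n² a₀ / Z

where a₀ = 0.05291772 nm is the Bohr radius.

For B⁴⁺ (Z = 5) at n = 9:
r_9 = 9² × 0.05291772 nm / 5
r_9 = 81 × 0.05291772 nm / 5
r_9 = 4.286335 nm / 5
r_9 = 0.85727 nm

The electron orbits at approximately 0.85727 nm from the nucleus.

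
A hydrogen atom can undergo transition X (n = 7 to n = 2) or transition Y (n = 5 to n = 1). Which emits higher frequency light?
5 → 1

Calculate the energy for each transition:

Transition 7 → 2:
ΔE₁ = |E_2 - E_7| = |-13.6057/2² - (-13.6057/7²)|
ΔE₁ = |-3.4014250000 - (-0.2776673469)| = 3.1237577 eV

Transition 5 → 1:
ΔE₂ = |E_1 - E_5| = |-13.6057/1² - (-13.6057/5²)|
ΔE₂ = |-13.6057000000 - (-0.5442280000)| = 13.0614720 eV

Since 13.0614720 eV > 3.1237577 eV, the transition 5 → 1 emits the more energetic photon.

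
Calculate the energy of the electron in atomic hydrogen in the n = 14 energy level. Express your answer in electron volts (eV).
-0.069 eV

The energy levels of a hydrogen-like atom are given by:
E_n = -13.6057 eV / n²

For n = 14:
E_14 = -13.6057 eV / 14²
E_14 = -13.6057 eV / 196
E_14 = -0.069 eV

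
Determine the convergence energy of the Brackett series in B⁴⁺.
21.2589 eV

The series limit corresponds to the transition from n = ∞ to n = 4.
This is the highest energy (shortest wavelength) transition in the Brackett series.

E_∞ = 0 eV
E_4 = -13.6057 × 5² / 4² = -21.2589 eV

Energy at series limit:
ΔE = E_∞ - E_4 = 0 - (-21.2589) = 21.2589 eV

This energy equals the ionization energy from the n = 4 state of B⁴⁺.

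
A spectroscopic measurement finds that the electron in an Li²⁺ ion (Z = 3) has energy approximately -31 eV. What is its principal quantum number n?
n = 2

The exact energy levels follow E_n = -13.6057 Z² / n² eV with Z = 3.

The measured value (-31 eV) is reported to only 2 significant figures, so we must test candidate n values and see which one matches to that precision.

Candidate energies:
  n = 1:  E = -13.6057 × 3² / 1² = -122.45130 eV
  n = 2:  E = -13.6057 × 3² / 2² = -30.61283 eV  ← matches
  n = 3:  E = -13.6057 × 3² / 3² = -13.60570 eV
  n = 4:  E = -13.6057 × 3² / 4² = -7.65321 eV

Checking against the measurement of -31 eV (2 sig figs), only n = 2 agrees:
E_2 = -30.61283 eV, which rounds to -31 eV ✓

Therefore n = 2.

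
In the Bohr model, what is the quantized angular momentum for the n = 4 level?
4.218e-34 J·s (or 4ℏ)

In the Bohr model, angular momentum is quantized:
L = nℏ

where ℏ = h/(2π) = 1.05457e-34 J·s

For n = 4:
L = 4 × 1.05457e-34 J·s
L = 4.218e-34 J·s

This can also be written as L = 4ℏ.
The angular momentum is an integer multiple of the reduced Planck constant.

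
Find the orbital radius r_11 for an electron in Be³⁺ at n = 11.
1.6008 nm (or 16.0076 Å)

The Bohr radius formula is:
r_n = n² a₀ / Z

where a₀ = 0.0529177 nm is the Bohr radius.

For Be³⁺ (Z = 4) at n = 11:
r_11 = 11² × 0.0529177 nm / 4
r_11 = 121 × 0.0529177 nm / 4
r_11 = 6.40304 nm / 4
r_11 = 1.6008 nm

The electron orbits at approximately 1.6008 nm from the nucleus.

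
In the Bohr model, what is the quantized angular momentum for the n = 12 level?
1.2655e-33 J·s (or 12ℏ)

In the Bohr model, angular momentum is quantized:
L = nℏ

where ℏ = h/(2π) = 1.054572e-34 J·s

For n = 12:
L = 12 × 1.054572e-34 J·s
L = 1.2655e-33 J·s

This can also be written as L = 12ℏ.
The angular momentum is an integer multiple of the reduced Planck constant.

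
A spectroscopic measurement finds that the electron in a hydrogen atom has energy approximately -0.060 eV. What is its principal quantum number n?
n = 15

The exact energy levels follow E_n = -13.6057 eV / n².

The measured value (-0.060 eV) is reported to only 2 significant figures, so we must test candidate n values and see which one matches to that precision.

Candidate energies:
  n = 13:  E = -13.6057/13² = -0.080507 eV
  n = 14:  E = -13.6057/14² = -0.069417 eV
  n = 15:  E = -13.6057/15² = -0.060470 eV  ← matches
  n = 16:  E = -13.6057/16² = -0.053147 eV
  n = 17:  E = -13.6057/17² = -0.047079 eV

Checking against the measurement of -0.060 eV (2 sig figs), only n = 15 agrees:
E_15 = -0.060470 eV, which rounds to -0.060 eV ✓

Therefore n = 15.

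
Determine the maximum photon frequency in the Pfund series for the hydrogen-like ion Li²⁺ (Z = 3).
1.18e+15 Hz

The series limit corresponds to the transition from n = ∞ to n = 5.
This is the highest energy (shortest wavelength) transition in the Pfund series.

E_∞ = 0 eV
E_5 = -13.6057 × 3² / 5² = -4.89805 eV

Energy at series limit:
ΔE = E_∞ - E_5 = 0 - (-4.89805) = 4.89805 eV
E = 4.89805 eV × (1.602177 × 10⁻¹⁹ J/eV) = 7.8475e-19 J
f = E/h = 7.8475e-19 J / (6.62607 × 10⁻³⁴ J·s) = 1.18e+15 Hz

This energy equals the ionization energy from the n = 5 state of Li²⁺.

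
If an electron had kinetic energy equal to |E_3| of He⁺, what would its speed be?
1.45846e+06 m/s (or 0.4865% of c)

The binding energy at n = 3 for He⁺ is:
E_3 = -13.6057 × 2²/3² = -6.04697778 eV
|E_3| = 6.04697778 eV

Convert to Joules:
KE = 6.04697778 eV × (1.602177 × 10⁻¹⁹ J/eV) = 9.6883287e-19 J

Using KE = ½mv²:
v = √(2·KE/m_e)
v = √(2 × 9.6883287e-19 J / 9.10938 × 10⁻³¹ kg)
v = 1.45846e+06 m/s

This is approximately 0.4865% the speed of light.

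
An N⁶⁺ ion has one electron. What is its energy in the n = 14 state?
-3.401 eV

For hydrogen-like ions, the energy levels scale with Z²:
E_n = -13.6057 Z² / n² eV

For N⁶⁺ (Z = 7) at n = 14:
E_14 = -13.6057 × 7² / 14²
E_14 = -13.6057 × 49 / 196
E_14 = -666.6793 / 196
E_14 = -3.401 eV

The energy is 49 times more negative than hydrogen at the same n due to the stronger nuclear charge.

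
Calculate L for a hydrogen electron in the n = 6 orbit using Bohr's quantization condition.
6.33e-34 J·s (or 6ℏ)

In the Bohr model, angular momentum is quantized:
L = nℏ

where ℏ = h/(2π) = 1.0546e-34 J·s

For n = 6:
L = 6 × 1.0546e-34 J·s
L = 6.33e-34 J·s

This can also be written as L = 6ℏ.
The angular momentum is an integer multiple of the reduced Planck constant.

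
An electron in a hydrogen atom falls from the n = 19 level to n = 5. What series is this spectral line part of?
Pfund series

The spectral series in hydrogen are named based on the final (lower) energy level:
- Lyman series: n_final = 1 (ultraviolet)
- Balmer series: n_final = 2 (visible/near-UV)
- Paschen series: n_final = 3 (infrared)
- Brackett series: n_final = 4 (infrared)
- Pfund series: n_final = 5 (far infrared)

Since this transition ends at n = 5, it belongs to the Pfund series.

For reference, this 19 → 5 line has photon energy
ΔE = 13.6057 eV × (1/5² - 1/19²) = 0.50653908033 eV,
corresponding to wavelength λ = hc/ΔE = 1239.84 eV·nm / 0.50653908033 eV = 2447.66899 nm in the far infrared region.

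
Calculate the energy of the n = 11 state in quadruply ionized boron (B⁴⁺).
-2.811095 eV

For hydrogen-like ions, the energy levels scale with Z²:
E_n = -13.6057 Z² / n² eV

For B⁴⁺ (Z = 5) at n = 11:
E_11 = -13.6057 × 5² / 11²
E_11 = -13.6057 × 25 / 121
E_11 = -340.1425 / 121
E_11 = -2.811095 eV

The energy is 25 times more negative than hydrogen at the same n due to the stronger nuclear charge.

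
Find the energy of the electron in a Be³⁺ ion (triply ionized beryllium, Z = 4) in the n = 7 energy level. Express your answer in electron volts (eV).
-4.44268 eV

The energy levels of a hydrogen-like atom are given by:
E_n = -13.6057 Z² / n² eV  (with Z = 4 for Be³⁺)

For n = 7:
E_7 = -13.6057 × 4² / 7²
E_7 = -13.6057 × 16 / 49
E_7 = -4.44268 eV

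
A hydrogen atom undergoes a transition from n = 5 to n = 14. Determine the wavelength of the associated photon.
2611.2276 nm

First, find the transition energy using E_n = -13.6057 / n² eV:
E_5 = -13.6057 / 5² = -0.5442280000 eV
E_14 = -13.6057 / 14² = -0.0694168367 eV

Photon energy: |ΔE| = |E_14 - E_5| = 0.4748111633 eV

Convert to wavelength using E = hc/λ with hc = 1239.84 eV·nm:
λ = hc/E = 1239.84 eV·nm / 0.4748111633 eV
λ = 2611.2276 nm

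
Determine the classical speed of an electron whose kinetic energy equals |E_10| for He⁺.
4.37539e+05 m/s (or 0.1459% of c)

The binding energy at n = 10 for He⁺ is:
E_10 = -13.6057 × 2²/10² = -0.544228000 eV
|E_10| = 0.544228000 eV

Convert to Joules:
KE = 0.544228000 eV × (1.602177 × 10⁻¹⁹ J/eV) = 8.7194958e-20 J

Using KE = ½mv²:
v = √(2·KE/m_e)
v = √(2 × 8.7194958e-20 J / 9.10938 × 10⁻³¹ kg)
v = 4.37539e+05 m/s

This is approximately 0.1459% the speed of light.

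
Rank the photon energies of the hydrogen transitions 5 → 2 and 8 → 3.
5 → 2

Calculate the energy for each transition:

Transition 5 → 2:
ΔE₁ = |E_2 - E_5| = |-13.6057/2² - (-13.6057/5²)|
ΔE₁ = |-3.401425000000 - (-0.544228000000)| = 2.857197000 eV

Transition 8 → 3:
ΔE₂ = |E_3 - E_8| = |-13.6057/3² - (-13.6057/8²)|
ΔE₂ = |-1.511744444444 - (-0.212589062500)| = 1.299155382 eV

Since 2.857197000 eV > 1.299155382 eV, the transition 5 → 2 emits the more energetic photon.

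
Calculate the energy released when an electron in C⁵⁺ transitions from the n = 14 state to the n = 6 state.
11.1067 eV

The energy levels are E_n = -13.6057 Z² eV / n².

Energy at n = 14: E_14 = -13.6057 × 6² / 14² = -2.4990061 eV
Energy at n = 6: E_6 = -13.6057 × 6² / 6² = -13.6057000 eV

For emission (electron falling to lower state), the photon energy is:
E_photon = E_14 - E_6 = |-2.4990061 - (-13.6057000)|
E_photon = 11.1067 eV

This energy is carried away by the emitted photon.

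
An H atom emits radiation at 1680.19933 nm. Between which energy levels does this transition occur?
n = 11 → n = 4

First, find the photon energy from the wavelength (hc = 1239.84 eV·nm):
E = hc/λ = 1239.84 eV·nm / 1680.19933 nm = 0.73791245 eV

The energy levels of hydrogen satisfy E_n = -13.6057 / n² eV, so an emission n_i → n_f releases
ΔE = 13.6057 × (1/n_f² − 1/n_i²) eV.

Setting ΔE equal to the photon energy:
1/n_f² − 1/n_i² = 0.73791245 / 13.6057 = 0.054235537

Since 1/n_i² must be positive, we need 1/n_f² > 0.054235537, i.e. n_f ≤ 4. For each allowed n_f, solve n_i = (1/n_f² − 0.054235537)^(−1/2) and check whether it is a whole number:
  n_f = 1: 1/n_i² = 1.000000000 − 0.054235537 = 0.945764463 → n_i = 1.028  (not an integer) ✗
  n_f = 2: 1/n_i² = 0.250000000 − 0.054235537 = 0.195764463 → n_i = 2.260  (not an integer) ✗
  n_f = 3: 1/n_i² = 0.111111111 − 0.054235537 = 0.056875574 → n_i = 4.193  (not an integer) ✗
  n_f = 4: 1/n_i² = 0.062500000 − 0.054235537 = 0.008264463 → n_i = 11.000  → integer, n_i = 11 ✓

Only n_f = 4 gives an integer upper level, n_i = 11.

The transition is from n = 11 to n = 4 (emission).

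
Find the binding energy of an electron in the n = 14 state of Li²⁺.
0.625 eV

The ionization energy is the energy needed to remove the electron completely (n → ∞).

For a hydrogen-like ion with Z = 3, E_n = -13.6057 Z² / n² eV.

At n = 14: E_14 = -13.6057 × 3² / 14² = -0.624752 eV
At n = ∞: E_∞ = 0 eV

Ionization energy = E_∞ - E_14 = 0 - (-0.624752) = 0.624752 eV
Ionization energy ≈ 0.625 eV

This is also called the binding energy of the electron in state n = 14.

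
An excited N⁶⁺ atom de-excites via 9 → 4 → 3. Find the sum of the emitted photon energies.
65.8449 eV

The energy levels of N⁶⁺ are E_n = -13.6057 × 7² / n² eV.

First transition (9 → 4):
ΔE₁ = |E_4 - E_9|
ΔE₁ = |-41.6674562500 - (-8.2306086420)| = 33.4368476 eV

Second transition (4 → 3):
ΔE₂ = |E_3 - E_4|
ΔE₂ = |-74.0754777778 - (-41.6674562500)| = 32.4080215 eV

Total energy released:
E_total = ΔE₁ + ΔE₂ = 33.4368476 + 32.4080215 = 65.8449 eV

Note: This equals the direct transition 9 → 3: 65.8449 eV ✓
Energy is conserved regardless of the path taken.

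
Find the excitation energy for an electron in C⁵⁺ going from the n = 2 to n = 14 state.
119.95 eV

The energy levels of a hydrogen-like atom are E_n = -13.6057 Z² eV / n².

Energy at n = 2: E_2 = -13.6057 × 6² / 2² = -122.45130 eV
Energy at n = 14: E_14 = -13.6057 × 6² / 14² = -2.49901 eV

The excitation energy is the difference:
ΔE = E_14 - E_2
ΔE = -2.49901 - (-122.45130)
ΔE = 119.95 eV

Since this is positive, energy must be absorbed (photon absorption).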